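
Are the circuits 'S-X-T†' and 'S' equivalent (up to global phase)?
No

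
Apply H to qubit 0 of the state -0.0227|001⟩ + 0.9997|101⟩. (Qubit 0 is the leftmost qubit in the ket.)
0.6908|001⟩ - 0.7229|101⟩

H on qubit 0 mixes each pair of kets that differ only in qubit 0: amplitudes (a, b) of (|…0…⟩, |…1…⟩) become ((a + b)/√2, (a − b)/√2). Kets absent from the input have amplitude 0.
(|001⟩, |101⟩): (a, b) = (-0.0227, 0.9997) → (0.6908, -0.7229)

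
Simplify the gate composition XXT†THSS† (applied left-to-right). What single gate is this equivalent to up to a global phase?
H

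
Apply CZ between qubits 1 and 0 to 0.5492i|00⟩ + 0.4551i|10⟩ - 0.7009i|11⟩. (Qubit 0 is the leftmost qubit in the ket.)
0.5492i|00⟩ + 0.4551i|10⟩ + 0.7009i|11⟩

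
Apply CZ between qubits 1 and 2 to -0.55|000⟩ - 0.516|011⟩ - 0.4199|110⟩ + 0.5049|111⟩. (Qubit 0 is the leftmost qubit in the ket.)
-0.55|000⟩ + 0.516|011⟩ - 0.4199|110⟩ - 0.5049|111⟩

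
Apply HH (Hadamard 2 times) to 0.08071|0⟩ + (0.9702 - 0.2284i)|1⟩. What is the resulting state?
0.08071|0⟩ + (0.9702 - 0.2284i)|1⟩

H² = I, so an even number of Hadamards cancels: H^2 = I and the state is unchanged.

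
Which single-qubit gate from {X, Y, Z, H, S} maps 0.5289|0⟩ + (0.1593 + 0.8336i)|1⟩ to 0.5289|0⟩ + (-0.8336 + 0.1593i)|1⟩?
S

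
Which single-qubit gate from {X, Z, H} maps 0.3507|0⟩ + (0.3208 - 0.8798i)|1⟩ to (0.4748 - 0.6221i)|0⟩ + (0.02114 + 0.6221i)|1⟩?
H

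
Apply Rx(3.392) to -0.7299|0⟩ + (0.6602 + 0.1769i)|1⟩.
(0.2667 - 0.655i)|0⟩ + (-0.08244 + 0.7021i)|1⟩

Rx(3.392) = [[cos(θ/2), −i·sin(θ/2)], [−i·sin(θ/2), cos(θ/2)]]; θ = 3.392, cos(θ/2) ≈ -0.124877, sin(θ/2) ≈ 0.992172.
With a = amp(|0⟩) = -0.7299 and b = amp(|1⟩) = (0.6602 + 0.1769i):
new amp(|0⟩) = (-0.124877)·a + (-0.992172i)·b = (0.2667 - 0.655i)
new amp(|1⟩) = (-0.992172i)·a + (-0.124877)·b = (-0.08244 + 0.7021i)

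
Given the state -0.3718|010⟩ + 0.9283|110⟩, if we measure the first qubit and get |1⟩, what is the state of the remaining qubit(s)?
|10⟩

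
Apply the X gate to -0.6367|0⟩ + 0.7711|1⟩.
0.7711|0⟩ - 0.6367|1⟩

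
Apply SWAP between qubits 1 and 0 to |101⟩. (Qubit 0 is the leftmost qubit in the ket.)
|011⟩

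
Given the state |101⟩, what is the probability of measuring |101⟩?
1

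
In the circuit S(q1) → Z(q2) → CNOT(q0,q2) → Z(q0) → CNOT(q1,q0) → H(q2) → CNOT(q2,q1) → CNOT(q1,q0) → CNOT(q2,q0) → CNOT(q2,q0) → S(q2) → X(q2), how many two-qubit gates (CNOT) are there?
6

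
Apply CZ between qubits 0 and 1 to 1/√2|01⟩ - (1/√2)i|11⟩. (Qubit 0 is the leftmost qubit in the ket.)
1/√2|01⟩ + (1/√2)i|11⟩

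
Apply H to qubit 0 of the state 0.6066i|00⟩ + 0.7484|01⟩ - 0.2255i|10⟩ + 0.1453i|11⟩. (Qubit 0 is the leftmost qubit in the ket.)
0.2695i|00⟩ + (0.5292 + 0.1027i)|01⟩ + 0.5884i|10⟩ + (0.5292 - 0.1027i)|11⟩

H on qubit 0 mixes each pair of kets that differ only in qubit 0: amplitudes (a, b) of (|…0…⟩, |…1…⟩) become ((a + b)/√2, (a − b)/√2). Kets absent from the input have amplitude 0.
(|00⟩, |10⟩): (a, b) = (0.6066i, -0.2255i) → (0.2695i, 0.5884i)
(|01⟩, |11⟩): (a, b) = (0.7484, 0.1453i) → ((0.5292 + 0.1027i), (0.5292 - 0.1027i))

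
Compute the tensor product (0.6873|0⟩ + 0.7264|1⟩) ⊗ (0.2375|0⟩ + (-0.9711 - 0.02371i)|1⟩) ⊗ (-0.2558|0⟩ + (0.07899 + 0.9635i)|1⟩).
-0.04176|000⟩ + (0.01289 + 0.1573i)|001⟩ + (0.1707 + 0.004168i)|010⟩ + (-0.03702 - 0.6444i)|011⟩ - 0.04413|100⟩ + (0.01363 + 0.1662i)|101⟩ + (0.1804 + 0.004406i)|110⟩ + (-0.03913 - 0.681i)|111⟩

amp(|b₁b₂…⟩) = product of the factor amplitudes for bits b₁, b₂, …; only kets whose every factor amplitude is nonzero survive.
|000⟩: (0.6873)(0.2375)(-0.2558) = -0.04176
|001⟩: (0.6873)(0.2375)(0.07899 + 0.9635i) = (0.01289 + 0.1573i)
|010⟩: (0.6873)(-0.9711 - 0.02371i)(-0.2558) = (0.1707 + 0.004168i)
|011⟩: (0.6873)(-0.9711 - 0.02371i)(0.07899 + 0.9635i) = (-0.03702 - 0.6444i)
|100⟩: (0.7264)(0.2375)(-0.2558) = -0.04413
|101⟩: (0.7264)(0.2375)(0.07899 + 0.9635i) = (0.01363 + 0.1662i)
|110⟩: (0.7264)(-0.9711 - 0.02371i)(-0.2558) = (0.1804 + 0.004406i)
|111⟩: (0.7264)(-0.9711 - 0.02371i)(0.07899 + 0.9635i) = (-0.03913 - 0.681i)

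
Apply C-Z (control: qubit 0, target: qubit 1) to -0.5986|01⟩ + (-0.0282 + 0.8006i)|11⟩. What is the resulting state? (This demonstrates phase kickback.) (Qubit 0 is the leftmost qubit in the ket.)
-0.5986|01⟩ + (0.0282 - 0.8006i)|11⟩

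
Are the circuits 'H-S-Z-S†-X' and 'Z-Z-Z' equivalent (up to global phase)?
No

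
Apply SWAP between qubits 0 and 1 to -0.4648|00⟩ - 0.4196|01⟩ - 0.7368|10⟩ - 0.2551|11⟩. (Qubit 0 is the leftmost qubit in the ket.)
-0.4648|00⟩ - 0.7368|01⟩ - 0.4196|10⟩ - 0.2551|11⟩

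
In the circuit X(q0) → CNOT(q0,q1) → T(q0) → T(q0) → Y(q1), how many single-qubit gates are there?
4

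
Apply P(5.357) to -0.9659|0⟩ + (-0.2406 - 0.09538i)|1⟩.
-0.9659|0⟩ + (-0.2208 + 0.135i)|1⟩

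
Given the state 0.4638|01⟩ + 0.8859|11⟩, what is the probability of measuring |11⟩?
0.7848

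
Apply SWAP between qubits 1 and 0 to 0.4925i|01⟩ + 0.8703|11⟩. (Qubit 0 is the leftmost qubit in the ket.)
0.4925i|10⟩ + 0.8703|11⟩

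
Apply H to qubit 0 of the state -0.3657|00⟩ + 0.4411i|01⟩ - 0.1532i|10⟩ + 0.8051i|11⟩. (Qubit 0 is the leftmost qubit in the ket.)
(-0.2586 - 0.1083i)|00⟩ + 0.8812i|01⟩ + (-0.2586 + 0.1083i)|10⟩ - 0.2574i|11⟩

H on qubit 0 mixes each pair of kets that differ only in qubit 0: amplitudes (a, b) of (|…0…⟩, |…1…⟩) become ((a + b)/√2, (a − b)/√2). Kets absent from the input have amplitude 0.
(|00⟩, |10⟩): (a, b) = (-0.3657, -0.1532i) → ((-0.2586 - 0.1083i), (-0.2586 + 0.1083i))
(|01⟩, |11⟩): (a, b) = (0.4411i, 0.8051i) → (0.8812i, -0.2574i)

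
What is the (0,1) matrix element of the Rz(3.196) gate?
0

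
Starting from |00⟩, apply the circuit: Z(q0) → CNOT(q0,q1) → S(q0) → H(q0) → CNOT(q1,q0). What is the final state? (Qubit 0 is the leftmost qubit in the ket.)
1/√2|00⟩ + 1/√2|10⟩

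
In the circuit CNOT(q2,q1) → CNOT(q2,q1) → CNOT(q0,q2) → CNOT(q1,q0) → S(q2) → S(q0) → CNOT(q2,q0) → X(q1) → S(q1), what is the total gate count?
9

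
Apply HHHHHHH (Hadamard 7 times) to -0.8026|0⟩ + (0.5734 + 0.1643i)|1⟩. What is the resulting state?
(-0.1621 + 0.1162i)|0⟩ + (-0.973 - 0.1162i)|1⟩

H² = I, so H^7 = H: a single Hadamard. With (a, b) = (-0.8026, (0.5734 + 0.1643i)), H gives ((a + b)/√2, (a − b)/√2) = ((-0.1621 + 0.1162i), (-0.973 - 0.1162i)).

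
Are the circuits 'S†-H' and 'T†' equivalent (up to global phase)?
No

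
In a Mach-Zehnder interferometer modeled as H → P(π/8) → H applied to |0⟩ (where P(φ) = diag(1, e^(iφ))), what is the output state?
(0.9619 + 0.1913i)|0⟩ + (0.03806 - 0.1913i)|1⟩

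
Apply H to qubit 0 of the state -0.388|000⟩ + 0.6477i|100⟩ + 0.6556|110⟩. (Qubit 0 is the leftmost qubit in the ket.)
(-0.2744 + 0.458i)|000⟩ + 0.4636|010⟩ + (-0.2744 - 0.458i)|100⟩ - 0.4636|110⟩

H on qubit 0 mixes each pair of kets that differ only in qubit 0: amplitudes (a, b) of (|…0…⟩, |…1…⟩) become ((a + b)/√2, (a − b)/√2). Kets absent from the input have amplitude 0.
(|000⟩, |100⟩): (a, b) = (-0.388, 0.6477i) → ((-0.2744 + 0.458i), (-0.2744 - 0.458i))
(|010⟩, |110⟩): (a, b) = (0, 0.6556) → (0.4636, -0.4636)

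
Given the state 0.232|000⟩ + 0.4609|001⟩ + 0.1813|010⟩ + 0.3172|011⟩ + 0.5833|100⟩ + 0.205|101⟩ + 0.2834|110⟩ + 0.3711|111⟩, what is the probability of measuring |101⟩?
0.04203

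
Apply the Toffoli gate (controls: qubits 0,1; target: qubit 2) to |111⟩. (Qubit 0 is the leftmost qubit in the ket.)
|110⟩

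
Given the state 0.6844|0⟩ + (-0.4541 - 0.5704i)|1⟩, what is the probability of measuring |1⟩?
0.5316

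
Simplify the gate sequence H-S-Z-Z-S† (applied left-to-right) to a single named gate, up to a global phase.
H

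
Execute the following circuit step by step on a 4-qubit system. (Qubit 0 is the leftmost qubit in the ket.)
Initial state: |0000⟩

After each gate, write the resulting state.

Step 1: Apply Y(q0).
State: i|1000⟩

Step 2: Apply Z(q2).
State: i|1000⟩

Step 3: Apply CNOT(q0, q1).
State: i|1100⟩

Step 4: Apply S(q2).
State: i|1100⟩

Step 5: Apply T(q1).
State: (-1/√2 + (1/√2)i)|1100⟩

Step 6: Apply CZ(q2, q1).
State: (-1/√2 + (1/√2)i)|1100⟩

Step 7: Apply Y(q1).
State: (1/√2 + (1/√2)i)|1000⟩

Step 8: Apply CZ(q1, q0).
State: (1/√2 + (1/√2)i)|1000⟩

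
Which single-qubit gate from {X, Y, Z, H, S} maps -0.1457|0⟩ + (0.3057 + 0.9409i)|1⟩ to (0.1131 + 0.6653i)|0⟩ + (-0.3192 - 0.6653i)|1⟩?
H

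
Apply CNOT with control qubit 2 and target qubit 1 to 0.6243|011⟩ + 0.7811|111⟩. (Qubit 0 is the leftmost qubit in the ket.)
0.6243|001⟩ + 0.7811|101⟩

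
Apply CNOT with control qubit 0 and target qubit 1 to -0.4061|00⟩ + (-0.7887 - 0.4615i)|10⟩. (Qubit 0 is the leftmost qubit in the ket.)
-0.4061|00⟩ + (-0.7887 - 0.4615i)|11⟩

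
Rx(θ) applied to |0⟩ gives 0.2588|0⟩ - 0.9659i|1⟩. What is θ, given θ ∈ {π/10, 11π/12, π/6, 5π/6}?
5π/6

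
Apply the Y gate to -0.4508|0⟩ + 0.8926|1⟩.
-0.8926i|0⟩ - 0.4508i|1⟩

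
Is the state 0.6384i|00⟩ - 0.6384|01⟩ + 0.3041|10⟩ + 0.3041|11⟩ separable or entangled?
Entangled

Writing the state as a|00⟩ + b|01⟩ + c|10⟩ + d|11⟩, it is a product state iff ad − bc = 0.
Here (a, b, c, d) = (0.6384i, -0.6384, 0.3041, 0.3041): ad − bc = (0.6384i)(0.3041) − (-0.6384)(0.3041) = (0.1941 + 0.1941i) ≠ 0, so the state is entangled.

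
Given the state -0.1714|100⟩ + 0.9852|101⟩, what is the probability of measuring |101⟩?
0.9706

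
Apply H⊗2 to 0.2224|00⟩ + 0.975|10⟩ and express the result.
0.5987|00⟩ + 0.5987|01⟩ - 0.3763|10⟩ - 0.3763|11⟩

H⊗2 gives amp(|y⟩) = (1/2) Σ_x (−1)^(x·y) amp(|x⟩), where x·y is the number of positions in which both x and y have a 1.
|00⟩: (0.2224 + 0.975)/2 = 0.5987
|01⟩: (0.2224 + 0.975)/2 = 0.5987
|10⟩: (0.2224 - 0.975)/2 = -0.3763
|11⟩: (0.2224 - 0.975)/2 = -0.3763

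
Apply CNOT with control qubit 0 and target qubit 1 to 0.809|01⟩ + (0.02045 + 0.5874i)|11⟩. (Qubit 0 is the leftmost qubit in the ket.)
0.809|01⟩ + (0.02045 + 0.5874i)|10⟩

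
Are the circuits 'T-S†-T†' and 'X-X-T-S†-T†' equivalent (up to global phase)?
Yes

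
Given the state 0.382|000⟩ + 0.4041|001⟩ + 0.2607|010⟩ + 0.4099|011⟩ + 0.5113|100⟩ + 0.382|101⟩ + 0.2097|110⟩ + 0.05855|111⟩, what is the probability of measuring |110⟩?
0.04397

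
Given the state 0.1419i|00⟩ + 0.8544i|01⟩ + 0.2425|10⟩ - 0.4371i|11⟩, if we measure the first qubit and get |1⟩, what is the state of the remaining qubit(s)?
0.4851|0⟩ - 0.8744i|1⟩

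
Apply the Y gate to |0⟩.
i|1⟩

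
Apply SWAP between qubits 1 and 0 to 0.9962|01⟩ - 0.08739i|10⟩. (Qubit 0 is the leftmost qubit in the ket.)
-0.08739i|01⟩ + 0.9962|10⟩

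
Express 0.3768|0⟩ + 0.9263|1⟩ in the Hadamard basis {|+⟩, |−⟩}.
0.9214|+⟩ - 0.3886|−⟩

With |ψ⟩ = α|0⟩ + β|1⟩, the Hadamard-basis coefficients are ⟨+|ψ⟩ = (α + β)/√2 and ⟨−|ψ⟩ = (α − β)/√2.
Here α = 0.3768, β = 0.9263: (α + β)/√2 = 0.9214, (α − β)/√2 = -0.3886.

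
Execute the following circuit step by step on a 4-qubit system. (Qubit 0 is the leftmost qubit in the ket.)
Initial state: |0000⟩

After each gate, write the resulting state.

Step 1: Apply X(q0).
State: |1000⟩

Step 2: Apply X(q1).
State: |1100⟩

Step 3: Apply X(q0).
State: |0100⟩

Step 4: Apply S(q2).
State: |0100⟩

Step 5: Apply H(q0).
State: 1/√2|0100⟩ + 1/√2|1100⟩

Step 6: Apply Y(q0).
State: -(1/√2)i|0100⟩ + (1/√2)i|1100⟩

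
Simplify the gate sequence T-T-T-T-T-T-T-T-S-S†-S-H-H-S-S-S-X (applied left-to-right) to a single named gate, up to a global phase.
X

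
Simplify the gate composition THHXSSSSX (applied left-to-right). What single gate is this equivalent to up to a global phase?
T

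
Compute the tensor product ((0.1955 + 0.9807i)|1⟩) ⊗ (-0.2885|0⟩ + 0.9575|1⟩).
(-0.0564 - 0.2829i)|10⟩ + (0.1872 + 0.939i)|11⟩

amp(|b₁b₂…⟩) = product of the factor amplitudes for bits b₁, b₂, …; only kets whose every factor amplitude is nonzero survive.
|10⟩: (0.1955 + 0.9807i)(-0.2885) = (-0.0564 - 0.2829i)
|11⟩: (0.1955 + 0.9807i)(0.9575) = (0.1872 + 0.939i)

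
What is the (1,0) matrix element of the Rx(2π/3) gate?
-0.866i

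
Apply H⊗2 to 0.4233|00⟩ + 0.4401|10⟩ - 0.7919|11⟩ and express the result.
0.03575|00⟩ + 0.8277|01⟩ + 0.3876|10⟩ - 0.4044|11⟩

H⊗2 gives amp(|y⟩) = (1/2) Σ_x (−1)^(x·y) amp(|x⟩), where x·y is the number of positions in which both x and y have a 1.
|00⟩: (0.4233 + 0.4401 - 0.7919)/2 = 0.03575
|01⟩: (0.4233 + 0.4401 + 0.7919)/2 = 0.8277
|10⟩: (0.4233 - 0.4401 + 0.7919)/2 = 0.3876
|11⟩: (0.4233 - 0.4401 - 0.7919)/2 = -0.4044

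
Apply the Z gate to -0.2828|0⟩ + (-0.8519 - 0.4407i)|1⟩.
-0.2828|0⟩ + (0.8519 + 0.4407i)|1⟩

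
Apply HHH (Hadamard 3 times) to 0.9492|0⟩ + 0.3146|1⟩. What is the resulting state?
0.8936|0⟩ + 0.4487|1⟩

H² = I, so H^3 = H: a single Hadamard. With (a, b) = (0.9492, 0.3146), H gives ((a + b)/√2, (a − b)/√2) = (0.8936, 0.4487).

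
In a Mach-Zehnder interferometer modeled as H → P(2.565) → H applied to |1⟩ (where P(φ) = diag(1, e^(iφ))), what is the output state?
(0.9192 - 0.2726i)|0⟩ + (0.08084 + 0.2726i)|1⟩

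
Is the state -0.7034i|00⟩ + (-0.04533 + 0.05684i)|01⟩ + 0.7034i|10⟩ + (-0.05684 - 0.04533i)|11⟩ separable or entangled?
Entangled

Writing the state as a|00⟩ + b|01⟩ + c|10⟩ + d|11⟩, it is a product state iff ad − bc = 0.
Here (a, b, c, d) = (-0.7034i, (-0.04533 + 0.05684i), 0.7034i, (-0.05684 - 0.04533i)): ad − bc = (-0.7034i)(-0.05684 - 0.04533i) − (-0.04533 + 0.05684i)(0.7034i) = (0.008096 + 0.07187i) ≠ 0, so the state is entangled.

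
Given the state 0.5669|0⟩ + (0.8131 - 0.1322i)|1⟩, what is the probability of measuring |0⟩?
0.3214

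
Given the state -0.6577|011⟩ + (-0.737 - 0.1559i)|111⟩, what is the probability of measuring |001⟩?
0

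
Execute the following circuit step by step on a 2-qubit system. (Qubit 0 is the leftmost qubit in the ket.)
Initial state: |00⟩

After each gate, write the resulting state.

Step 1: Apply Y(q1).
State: i|01⟩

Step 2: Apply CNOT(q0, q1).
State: i|01⟩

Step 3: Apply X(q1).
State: i|00⟩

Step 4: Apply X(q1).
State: i|01⟩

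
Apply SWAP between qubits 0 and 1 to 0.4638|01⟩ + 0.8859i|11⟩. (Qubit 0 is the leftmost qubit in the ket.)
0.4638|10⟩ + 0.8859i|11⟩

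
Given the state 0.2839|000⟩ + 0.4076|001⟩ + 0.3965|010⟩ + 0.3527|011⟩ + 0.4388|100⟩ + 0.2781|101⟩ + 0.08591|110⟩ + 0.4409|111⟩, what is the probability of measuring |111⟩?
0.1944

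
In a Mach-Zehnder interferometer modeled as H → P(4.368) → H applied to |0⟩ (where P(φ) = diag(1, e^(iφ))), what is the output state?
(0.3312 - 0.4706i)|0⟩ + (0.6688 + 0.4706i)|1⟩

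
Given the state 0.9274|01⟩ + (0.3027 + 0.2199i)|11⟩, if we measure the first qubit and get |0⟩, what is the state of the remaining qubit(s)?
|1⟩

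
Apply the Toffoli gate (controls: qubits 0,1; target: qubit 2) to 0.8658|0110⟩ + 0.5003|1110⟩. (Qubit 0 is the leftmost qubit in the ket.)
0.8658|0110⟩ + 0.5003|1100⟩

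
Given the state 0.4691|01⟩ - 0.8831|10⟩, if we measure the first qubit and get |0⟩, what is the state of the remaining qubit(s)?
|1⟩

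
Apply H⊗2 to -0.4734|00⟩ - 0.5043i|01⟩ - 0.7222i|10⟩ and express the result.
(-0.2367 - 0.6133i)|00⟩ + (-0.2367 - 0.109i)|01⟩ + (-0.2367 + 0.109i)|10⟩ + (-0.2367 + 0.6133i)|11⟩

H⊗2 gives amp(|y⟩) = (1/2) Σ_x (−1)^(x·y) amp(|x⟩), where x·y is the number of positions in which both x and y have a 1.
|00⟩: (-0.4734 - 0.5043i - 0.7222i)/2 = (-0.2367 - 0.6133i)
|01⟩: (-0.4734 + 0.5043i - 0.7222i)/2 = (-0.2367 - 0.109i)
|10⟩: (-0.4734 - 0.5043i + 0.7222i)/2 = (-0.2367 + 0.109i)
|11⟩: (-0.4734 + 0.5043i + 0.7222i)/2 = (-0.2367 + 0.6133i)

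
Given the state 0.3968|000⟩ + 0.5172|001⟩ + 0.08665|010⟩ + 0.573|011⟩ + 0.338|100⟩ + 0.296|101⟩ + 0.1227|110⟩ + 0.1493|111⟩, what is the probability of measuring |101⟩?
0.08762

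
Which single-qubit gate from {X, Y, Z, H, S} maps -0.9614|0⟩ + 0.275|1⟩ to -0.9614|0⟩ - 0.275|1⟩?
Z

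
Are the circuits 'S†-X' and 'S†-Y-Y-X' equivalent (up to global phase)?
Yes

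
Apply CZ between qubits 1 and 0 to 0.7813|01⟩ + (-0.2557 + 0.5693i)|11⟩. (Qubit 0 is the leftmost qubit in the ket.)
0.7813|01⟩ + (0.2557 - 0.5693i)|11⟩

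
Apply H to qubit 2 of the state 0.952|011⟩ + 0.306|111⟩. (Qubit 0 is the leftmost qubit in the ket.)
0.6732|010⟩ - 0.6732|011⟩ + 0.2164|110⟩ - 0.2164|111⟩

H on qubit 2 mixes each pair of kets that differ only in qubit 2: amplitudes (a, b) of (|…0…⟩, |…1…⟩) become ((a + b)/√2, (a − b)/√2). Kets absent from the input have amplitude 0.
(|010⟩, |011⟩): (a, b) = (0, 0.952) → (0.6732, -0.6732)
(|110⟩, |111⟩): (a, b) = (0, 0.306) → (0.2164, -0.2164)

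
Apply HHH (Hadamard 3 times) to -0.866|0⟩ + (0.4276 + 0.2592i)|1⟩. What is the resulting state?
(-0.31 + 0.1833i)|0⟩ + (-0.9147 - 0.1833i)|1⟩

H² = I, so H^3 = H: a single Hadamard. With (a, b) = (-0.866, (0.4276 + 0.2592i)), H gives ((a + b)/√2, (a − b)/√2) = ((-0.31 + 0.1833i), (-0.9147 - 0.1833i)).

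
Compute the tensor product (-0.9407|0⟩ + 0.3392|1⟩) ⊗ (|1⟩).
-0.9407|01⟩ + 0.3392|11⟩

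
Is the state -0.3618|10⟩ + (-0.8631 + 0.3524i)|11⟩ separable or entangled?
Separable

Writing the state as a|00⟩ + b|01⟩ + c|10⟩ + d|11⟩, it is a product state iff ad − bc = 0.
Here (a, b, c, d) = (0, 0, -0.3618, (-0.8631 + 0.3524i)): ad − bc = (0)(-0.8631 + 0.3524i) − (0)(-0.3618) = 0, so the state is separable.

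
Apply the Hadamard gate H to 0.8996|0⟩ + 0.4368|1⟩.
0.945|0⟩ + 0.3272|1⟩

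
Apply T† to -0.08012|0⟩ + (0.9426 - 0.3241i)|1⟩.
-0.08012|0⟩ + (0.4373 - 0.8957i)|1⟩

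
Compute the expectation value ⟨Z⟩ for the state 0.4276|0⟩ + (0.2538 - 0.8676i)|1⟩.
-0.6343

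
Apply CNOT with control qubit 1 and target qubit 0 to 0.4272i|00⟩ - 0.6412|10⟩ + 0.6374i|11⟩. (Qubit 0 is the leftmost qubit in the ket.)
0.4272i|00⟩ + 0.6374i|01⟩ - 0.6412|10⟩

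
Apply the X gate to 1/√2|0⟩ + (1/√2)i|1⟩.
(1/√2)i|0⟩ + 1/√2|1⟩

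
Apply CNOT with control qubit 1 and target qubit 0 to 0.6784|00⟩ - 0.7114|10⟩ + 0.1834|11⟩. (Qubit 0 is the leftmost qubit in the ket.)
0.6784|00⟩ + 0.1834|01⟩ - 0.7114|10⟩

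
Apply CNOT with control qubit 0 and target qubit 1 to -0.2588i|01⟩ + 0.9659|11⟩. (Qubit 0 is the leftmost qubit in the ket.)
-0.2588i|01⟩ + 0.9659|10⟩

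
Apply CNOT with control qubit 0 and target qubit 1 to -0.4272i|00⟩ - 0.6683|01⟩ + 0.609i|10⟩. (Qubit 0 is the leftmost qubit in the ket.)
-0.4272i|00⟩ - 0.6683|01⟩ + 0.609i|11⟩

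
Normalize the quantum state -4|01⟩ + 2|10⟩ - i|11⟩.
-0.8729|01⟩ + 0.4364|10⟩ - 0.2182i|11⟩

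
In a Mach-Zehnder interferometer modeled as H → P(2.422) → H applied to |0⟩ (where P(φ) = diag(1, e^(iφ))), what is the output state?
(0.124 + 0.3295i)|0⟩ + (0.876 - 0.3295i)|1⟩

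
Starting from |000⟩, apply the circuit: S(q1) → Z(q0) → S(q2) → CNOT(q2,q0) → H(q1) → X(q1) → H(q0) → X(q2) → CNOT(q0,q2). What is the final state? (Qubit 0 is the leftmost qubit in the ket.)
1/2|001⟩ + 1/2|011⟩ + 1/2|100⟩ + 1/2|110⟩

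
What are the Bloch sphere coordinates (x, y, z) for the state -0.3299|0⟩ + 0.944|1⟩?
(-0.6229, 0, -0.7823)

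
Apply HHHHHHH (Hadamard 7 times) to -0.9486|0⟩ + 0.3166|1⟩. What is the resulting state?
-0.4469|0⟩ - 0.8946|1⟩

H² = I, so H^7 = H: a single Hadamard. With (a, b) = (-0.9486, 0.3166), H gives ((a + b)/√2, (a − b)/√2) = (-0.4469, -0.8946).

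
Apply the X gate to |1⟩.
|0⟩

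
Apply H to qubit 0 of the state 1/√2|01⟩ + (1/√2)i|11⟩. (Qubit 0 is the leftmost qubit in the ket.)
(1/2 + (1/2)i)|01⟩ + (1/2 - (1/2)i)|11⟩

H on qubit 0 mixes each pair of kets that differ only in qubit 0: amplitudes (a, b) of (|…0…⟩, |…1…⟩) become ((a + b)/√2, (a − b)/√2). Kets absent from the input have amplitude 0.
(|01⟩, |11⟩): (a, b) = (1/√2, (1/√2)i) → ((1/2 + (1/2)i), (1/2 - (1/2)i))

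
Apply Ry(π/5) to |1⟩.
-0.309|0⟩ + 0.9511|1⟩

Ry(π/5) = [[cos(θ/2), −sin(θ/2)], [sin(θ/2), cos(θ/2)]]; θ = π/5, cos(θ/2) ≈ 0.951057, sin(θ/2) ≈ 0.309017.
With a = amp(|0⟩) = 0 and b = amp(|1⟩) = 1:
new amp(|0⟩) = (0.951057)·a + (-0.309017)·b = -0.309
new amp(|1⟩) = (0.309017)·a + (0.951057)·b = 0.9511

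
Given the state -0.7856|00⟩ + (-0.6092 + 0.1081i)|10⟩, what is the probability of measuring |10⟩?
0.3828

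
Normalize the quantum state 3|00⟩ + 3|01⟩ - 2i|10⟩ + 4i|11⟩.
0.4867|00⟩ + 0.4867|01⟩ - 0.3244i|10⟩ + 0.6489i|11⟩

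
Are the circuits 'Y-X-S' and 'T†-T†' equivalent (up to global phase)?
Yes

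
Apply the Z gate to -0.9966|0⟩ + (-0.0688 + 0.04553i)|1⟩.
-0.9966|0⟩ + (0.0688 - 0.04553i)|1⟩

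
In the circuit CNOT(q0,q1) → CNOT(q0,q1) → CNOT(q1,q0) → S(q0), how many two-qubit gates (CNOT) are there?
3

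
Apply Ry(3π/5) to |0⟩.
0.5878|0⟩ + 0.809|1⟩

Ry(3π/5) = [[cos(θ/2), −sin(θ/2)], [sin(θ/2), cos(θ/2)]]; θ = 3π/5, cos(θ/2) ≈ 0.587785, sin(θ/2) ≈ 0.809017.
With a = amp(|0⟩) = 1 and b = amp(|1⟩) = 0:
new amp(|0⟩) = (0.587785)·a + (-0.809017)·b = 0.5878
new amp(|1⟩) = (0.809017)·a + (0.587785)·b = 0.809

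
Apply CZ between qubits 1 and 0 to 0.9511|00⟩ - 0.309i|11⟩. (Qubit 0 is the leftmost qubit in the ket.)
0.9511|00⟩ + 0.309i|11⟩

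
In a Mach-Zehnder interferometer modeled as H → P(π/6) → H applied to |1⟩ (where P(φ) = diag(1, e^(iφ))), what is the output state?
(0.06699 - 0.25i)|0⟩ + (0.933 + 0.25i)|1⟩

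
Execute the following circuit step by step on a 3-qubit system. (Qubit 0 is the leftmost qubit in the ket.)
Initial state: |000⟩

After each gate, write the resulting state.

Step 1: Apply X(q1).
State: |010⟩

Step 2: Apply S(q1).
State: i|010⟩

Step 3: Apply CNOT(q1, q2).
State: i|011⟩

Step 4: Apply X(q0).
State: i|111⟩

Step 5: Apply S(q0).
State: -|111⟩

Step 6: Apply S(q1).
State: -i|111⟩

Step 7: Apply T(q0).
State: (1/√2 - (1/√2)i)|111⟩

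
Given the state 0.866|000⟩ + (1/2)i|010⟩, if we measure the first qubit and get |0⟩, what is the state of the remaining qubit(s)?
0.866|00⟩ + 0.5i|10⟩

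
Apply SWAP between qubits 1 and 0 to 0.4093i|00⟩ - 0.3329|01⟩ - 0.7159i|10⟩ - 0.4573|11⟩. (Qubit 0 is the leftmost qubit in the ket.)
0.4093i|00⟩ - 0.7159i|01⟩ - 0.3329|10⟩ - 0.4573|11⟩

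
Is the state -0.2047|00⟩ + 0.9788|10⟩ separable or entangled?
Separable

Writing the state as a|00⟩ + b|01⟩ + c|10⟩ + d|11⟩, it is a product state iff ad − bc = 0.
Here (a, b, c, d) = (-0.2047, 0, 0.9788, 0): ad − bc = (-0.2047)(0) − (0)(0.9788) = 0, so the state is separable.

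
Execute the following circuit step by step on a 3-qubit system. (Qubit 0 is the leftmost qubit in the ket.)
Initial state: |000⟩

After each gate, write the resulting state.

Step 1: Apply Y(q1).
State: i|010⟩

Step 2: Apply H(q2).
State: (1/√2)i|010⟩ + (1/√2)i|011⟩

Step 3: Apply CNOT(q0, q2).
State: (1/√2)i|010⟩ + (1/√2)i|011⟩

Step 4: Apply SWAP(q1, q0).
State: (1/√2)i|100⟩ + (1/√2)i|101⟩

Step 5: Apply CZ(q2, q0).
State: (1/√2)i|100⟩ - (1/√2)i|101⟩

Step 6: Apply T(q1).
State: (1/√2)i|100⟩ - (1/√2)i|101⟩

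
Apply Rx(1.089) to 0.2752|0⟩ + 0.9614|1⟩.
(0.2354 - 0.498i)|0⟩ + (0.8224 - 0.1426i)|1⟩

Rx(1.089) = [[cos(θ/2), −i·sin(θ/2)], [−i·sin(θ/2), cos(θ/2)]]; θ = 1.089, cos(θ/2) ≈ 0.855386, sin(θ/2) ≈ 0.51799.
With a = amp(|0⟩) = 0.2752 and b = amp(|1⟩) = 0.9614:
new amp(|0⟩) = (0.855386)·a + (-0.51799i)·b = (0.2354 - 0.498i)
new amp(|1⟩) = (-0.51799i)·a + (0.855386)·b = (0.8224 - 0.1426i)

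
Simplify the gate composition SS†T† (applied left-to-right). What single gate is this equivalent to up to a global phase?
T†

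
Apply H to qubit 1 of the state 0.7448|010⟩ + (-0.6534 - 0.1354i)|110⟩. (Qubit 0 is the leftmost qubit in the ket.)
0.5267|000⟩ - 0.5267|010⟩ + (-0.462 - 0.09574i)|100⟩ + (0.462 + 0.09574i)|110⟩

H on qubit 1 mixes each pair of kets that differ only in qubit 1: amplitudes (a, b) of (|…0…⟩, |…1…⟩) become ((a + b)/√2, (a − b)/√2). Kets absent from the input have amplitude 0.
(|000⟩, |010⟩): (a, b) = (0, 0.7448) → (0.5267, -0.5267)
(|100⟩, |110⟩): (a, b) = (0, (-0.6534 - 0.1354i)) → ((-0.462 - 0.09574i), (0.462 + 0.09574i))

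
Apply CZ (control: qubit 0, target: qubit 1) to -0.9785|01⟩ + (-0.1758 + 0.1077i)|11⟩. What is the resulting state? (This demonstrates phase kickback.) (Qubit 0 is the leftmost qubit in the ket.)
-0.9785|01⟩ + (0.1758 - 0.1077i)|11⟩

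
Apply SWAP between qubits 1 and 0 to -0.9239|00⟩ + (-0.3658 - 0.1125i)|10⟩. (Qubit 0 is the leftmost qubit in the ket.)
-0.9239|00⟩ + (-0.3658 - 0.1125i)|01⟩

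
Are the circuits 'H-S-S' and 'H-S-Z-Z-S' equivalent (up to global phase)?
Yes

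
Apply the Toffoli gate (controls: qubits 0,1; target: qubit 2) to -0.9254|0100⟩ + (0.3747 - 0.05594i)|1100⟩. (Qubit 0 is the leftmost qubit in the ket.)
-0.9254|0100⟩ + (0.3747 - 0.05594i)|1110⟩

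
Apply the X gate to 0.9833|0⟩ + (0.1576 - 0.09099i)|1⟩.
(0.1576 - 0.09099i)|0⟩ + 0.9833|1⟩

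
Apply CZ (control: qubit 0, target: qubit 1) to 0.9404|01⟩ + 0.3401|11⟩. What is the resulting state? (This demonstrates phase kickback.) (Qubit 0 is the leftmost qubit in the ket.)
0.9404|01⟩ - 0.3401|11⟩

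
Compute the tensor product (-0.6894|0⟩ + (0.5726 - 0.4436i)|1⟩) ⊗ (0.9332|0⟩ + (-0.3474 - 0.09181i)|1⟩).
-0.6433|00⟩ + (0.2395 + 0.06329i)|01⟩ + (0.5344 - 0.414i)|10⟩ + (-0.2396 + 0.1015i)|11⟩

amp(|b₁b₂…⟩) = product of the factor amplitudes for bits b₁, b₂, …; only kets whose every factor amplitude is nonzero survive.
|00⟩: (-0.6894)(0.9332) = -0.6433
|01⟩: (-0.6894)(-0.3474 - 0.09181i) = (0.2395 + 0.06329i)
|10⟩: (0.5726 - 0.4436i)(0.9332) = (0.5344 - 0.414i)
|11⟩: (0.5726 - 0.4436i)(-0.3474 - 0.09181i) = (-0.2396 + 0.1015i)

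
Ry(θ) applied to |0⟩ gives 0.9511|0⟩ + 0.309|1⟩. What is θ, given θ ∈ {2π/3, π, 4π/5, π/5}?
π/5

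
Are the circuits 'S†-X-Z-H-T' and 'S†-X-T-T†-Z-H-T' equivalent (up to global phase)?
Yes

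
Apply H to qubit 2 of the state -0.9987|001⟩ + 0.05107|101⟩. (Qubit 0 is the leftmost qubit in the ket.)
-0.7062|000⟩ + 0.7062|001⟩ + 0.03611|100⟩ - 0.03611|101⟩

H on qubit 2 mixes each pair of kets that differ only in qubit 2: amplitudes (a, b) of (|…0…⟩, |…1…⟩) become ((a + b)/√2, (a − b)/√2). Kets absent from the input have amplitude 0.
(|000⟩, |001⟩): (a, b) = (0, -0.9987) → (-0.7062, 0.7062)
(|100⟩, |101⟩): (a, b) = (0, 0.05107) → (0.03611, -0.03611)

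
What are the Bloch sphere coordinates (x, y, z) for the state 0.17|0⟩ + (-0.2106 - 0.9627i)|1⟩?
(-0.0716, -0.3273, -0.9422)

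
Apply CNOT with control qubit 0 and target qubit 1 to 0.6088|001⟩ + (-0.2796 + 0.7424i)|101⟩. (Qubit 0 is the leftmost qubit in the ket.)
0.6088|001⟩ + (-0.2796 + 0.7424i)|111⟩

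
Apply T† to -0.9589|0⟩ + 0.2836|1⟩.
-0.9589|0⟩ + (0.2005 - 0.2005i)|1⟩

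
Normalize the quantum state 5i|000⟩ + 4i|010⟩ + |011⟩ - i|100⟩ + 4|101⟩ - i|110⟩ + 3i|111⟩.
0.6019i|000⟩ + 0.4815i|010⟩ + 0.1204|011⟩ - 0.1204i|100⟩ + 0.4815|101⟩ - 0.1204i|110⟩ + 0.3612i|111⟩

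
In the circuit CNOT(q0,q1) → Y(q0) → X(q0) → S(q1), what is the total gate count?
4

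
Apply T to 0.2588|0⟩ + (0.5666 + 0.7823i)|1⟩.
0.2588|0⟩ + (-0.1525 + 0.9538i)|1⟩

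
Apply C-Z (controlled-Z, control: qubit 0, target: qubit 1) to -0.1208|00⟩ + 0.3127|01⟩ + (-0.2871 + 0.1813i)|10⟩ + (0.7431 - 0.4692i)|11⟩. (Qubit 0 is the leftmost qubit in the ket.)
-0.1208|00⟩ + 0.3127|01⟩ + (-0.2871 + 0.1813i)|10⟩ + (-0.7431 + 0.4692i)|11⟩

C-Z leaves the control-|0⟩ kets |00⟩, |01⟩ unchanged and applies Z to qubit 1 on the control-|1⟩ pair (|10⟩, |11⟩).
Z = [[1, 0], [0, -1]].
With a = amp(|10⟩) = (-0.2871 + 0.1813i) and b = amp(|11⟩) = (0.7431 - 0.4692i):
new amp(|10⟩) = (1)·a = (-0.2871 + 0.1813i)
new amp(|11⟩) = (-1)·b = (-0.7431 + 0.4692i)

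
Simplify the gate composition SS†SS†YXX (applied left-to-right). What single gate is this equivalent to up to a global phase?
Y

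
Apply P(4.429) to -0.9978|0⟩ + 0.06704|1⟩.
-0.9978|0⟩ + (-0.01875 - 0.06437i)|1⟩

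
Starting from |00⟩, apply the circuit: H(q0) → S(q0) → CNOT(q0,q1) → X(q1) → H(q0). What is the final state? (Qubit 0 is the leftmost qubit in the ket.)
(1/2)i|00⟩ + 1/2|01⟩ - (1/2)i|10⟩ + 1/2|11⟩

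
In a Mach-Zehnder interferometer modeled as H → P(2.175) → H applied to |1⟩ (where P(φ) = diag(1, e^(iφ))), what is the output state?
(0.7841 - 0.4115i)|0⟩ + (0.2159 + 0.4115i)|1⟩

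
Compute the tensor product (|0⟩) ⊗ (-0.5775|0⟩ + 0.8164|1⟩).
-0.5775|00⟩ + 0.8164|01⟩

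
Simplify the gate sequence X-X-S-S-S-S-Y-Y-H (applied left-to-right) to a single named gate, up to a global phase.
H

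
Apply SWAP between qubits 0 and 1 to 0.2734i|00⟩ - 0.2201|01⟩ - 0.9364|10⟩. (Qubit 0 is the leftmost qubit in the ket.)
0.2734i|00⟩ - 0.9364|01⟩ - 0.2201|10⟩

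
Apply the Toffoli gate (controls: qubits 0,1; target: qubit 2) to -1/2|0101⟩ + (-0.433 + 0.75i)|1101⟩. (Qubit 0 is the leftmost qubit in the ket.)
-1/2|0101⟩ + (-0.433 + 0.75i)|1111⟩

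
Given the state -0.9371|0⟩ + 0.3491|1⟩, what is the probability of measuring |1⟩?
0.1219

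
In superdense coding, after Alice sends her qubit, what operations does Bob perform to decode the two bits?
CNOT (Alice's qubit controls Bob's), then H on Alice's qubit, then measure both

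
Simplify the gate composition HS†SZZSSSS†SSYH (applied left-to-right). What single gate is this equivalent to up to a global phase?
Y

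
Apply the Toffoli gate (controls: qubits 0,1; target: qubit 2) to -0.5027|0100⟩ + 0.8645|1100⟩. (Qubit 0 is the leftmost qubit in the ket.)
-0.5027|0100⟩ + 0.8645|1110⟩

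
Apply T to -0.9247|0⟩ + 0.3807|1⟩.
-0.9247|0⟩ + (0.2692 + 0.2692i)|1⟩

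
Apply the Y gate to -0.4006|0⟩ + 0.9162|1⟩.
-0.9162i|0⟩ - 0.4006i|1⟩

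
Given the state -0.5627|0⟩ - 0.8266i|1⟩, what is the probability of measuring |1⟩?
0.6833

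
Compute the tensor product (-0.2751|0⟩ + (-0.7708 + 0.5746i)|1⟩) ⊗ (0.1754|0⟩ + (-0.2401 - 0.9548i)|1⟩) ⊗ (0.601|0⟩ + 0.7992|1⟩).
-0.029|000⟩ - 0.03856|001⟩ + (0.0397 + 0.1579i)|010⟩ + (0.05279 + 0.2099i)|011⟩ + (-0.08125 + 0.06057i)|100⟩ + (-0.1081 + 0.08055i)|101⟩ + (0.441 + 0.3594i)|110⟩ + (0.5864 + 0.4779i)|111⟩

amp(|b₁b₂…⟩) = product of the factor amplitudes for bits b₁, b₂, …; only kets whose every factor amplitude is nonzero survive.
|000⟩: (-0.2751)(0.1754)(0.601) = -0.029
|001⟩: (-0.2751)(0.1754)(0.7992) = -0.03856
|010⟩: (-0.2751)(-0.2401 - 0.9548i)(0.601) = (0.0397 + 0.1579i)
|011⟩: (-0.2751)(-0.2401 - 0.9548i)(0.7992) = (0.05279 + 0.2099i)
|100⟩: (-0.7708 + 0.5746i)(0.1754)(0.601) = (-0.08125 + 0.06057i)
|101⟩: (-0.7708 + 0.5746i)(0.1754)(0.7992) = (-0.1081 + 0.08055i)
|110⟩: (-0.7708 + 0.5746i)(-0.2401 - 0.9548i)(0.601) = (0.441 + 0.3594i)
|111⟩: (-0.7708 + 0.5746i)(-0.2401 - 0.9548i)(0.7992) = (0.5864 + 0.4779i)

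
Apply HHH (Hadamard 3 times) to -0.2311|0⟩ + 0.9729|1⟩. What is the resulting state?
0.5245|0⟩ - 0.8514|1⟩

H² = I, so H^3 = H: a single Hadamard. With (a, b) = (-0.2311, 0.9729), H gives ((a + b)/√2, (a − b)/√2) = (0.5245, -0.8514).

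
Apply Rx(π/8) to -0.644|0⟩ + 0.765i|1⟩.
-0.4824|0⟩ + 0.8759i|1⟩

Rx(π/8) = [[cos(θ/2), −i·sin(θ/2)], [−i·sin(θ/2), cos(θ/2)]]; θ = π/8, cos(θ/2) ≈ 0.980785, sin(θ/2) ≈ 0.19509.
With a = amp(|0⟩) = -0.644 and b = amp(|1⟩) = 0.765i:
new amp(|0⟩) = (0.980785)·a + (-0.19509i)·b = -0.4824
new amp(|1⟩) = (-0.19509i)·a + (0.980785)·b = 0.8759i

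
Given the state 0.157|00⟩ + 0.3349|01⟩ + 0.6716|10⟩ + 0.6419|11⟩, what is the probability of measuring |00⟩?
0.02465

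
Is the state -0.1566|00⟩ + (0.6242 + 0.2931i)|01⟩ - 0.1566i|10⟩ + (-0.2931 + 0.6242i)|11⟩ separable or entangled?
Separable

Writing the state as a|00⟩ + b|01⟩ + c|10⟩ + d|11⟩, it is a product state iff ad − bc = 0.
Here (a, b, c, d) = (-0.1566, (0.6242 + 0.2931i), -0.1566i, (-0.2931 + 0.6242i)): ad − bc = (-0.1566)(-0.2931 + 0.6242i) − (0.6242 + 0.2931i)(-0.1566i) = 0, so the state is separable.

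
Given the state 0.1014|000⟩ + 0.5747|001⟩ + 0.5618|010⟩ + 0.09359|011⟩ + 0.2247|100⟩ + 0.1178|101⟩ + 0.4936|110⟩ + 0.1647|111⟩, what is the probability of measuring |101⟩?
0.01388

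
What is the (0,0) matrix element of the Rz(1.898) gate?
(0.5825 - 0.8128i)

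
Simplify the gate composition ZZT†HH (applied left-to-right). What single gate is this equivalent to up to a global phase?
T†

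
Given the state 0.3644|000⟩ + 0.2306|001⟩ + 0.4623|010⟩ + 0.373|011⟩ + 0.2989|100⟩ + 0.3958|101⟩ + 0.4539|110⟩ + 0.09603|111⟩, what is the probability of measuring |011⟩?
0.1391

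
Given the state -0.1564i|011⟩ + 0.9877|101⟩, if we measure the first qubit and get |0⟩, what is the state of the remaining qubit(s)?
-i|11⟩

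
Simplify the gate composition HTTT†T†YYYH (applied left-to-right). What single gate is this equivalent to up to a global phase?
Y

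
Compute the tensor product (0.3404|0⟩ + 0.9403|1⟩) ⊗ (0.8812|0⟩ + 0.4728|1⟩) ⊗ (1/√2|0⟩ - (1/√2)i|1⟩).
0.2121|000⟩ - 0.2121i|001⟩ + 0.1138|010⟩ - 0.1138i|011⟩ + 0.5859|100⟩ - 0.5859i|101⟩ + 0.3144|110⟩ - 0.3144i|111⟩

amp(|b₁b₂…⟩) = product of the factor amplitudes for bits b₁, b₂, …; only kets whose every factor amplitude is nonzero survive.
|000⟩: (0.3404)(0.8812)(1/√2) = 0.2121
|001⟩: (0.3404)(0.8812)(-(1/√2)i) = -0.2121i
|010⟩: (0.3404)(0.4728)(1/√2) = 0.1138
|011⟩: (0.3404)(0.4728)(-(1/√2)i) = -0.1138i
|100⟩: (0.9403)(0.8812)(1/√2) = 0.5859
|101⟩: (0.9403)(0.8812)(-(1/√2)i) = -0.5859i
|110⟩: (0.9403)(0.4728)(1/√2) = 0.3144
|111⟩: (0.9403)(0.4728)(-(1/√2)i) = -0.3144i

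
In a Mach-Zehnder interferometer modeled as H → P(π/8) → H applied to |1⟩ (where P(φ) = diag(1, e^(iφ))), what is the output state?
(0.03806 - 0.1913i)|0⟩ + (0.9619 + 0.1913i)|1⟩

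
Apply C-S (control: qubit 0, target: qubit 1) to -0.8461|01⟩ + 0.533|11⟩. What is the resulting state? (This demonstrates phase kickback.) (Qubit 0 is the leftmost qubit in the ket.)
-0.8461|01⟩ + 0.533i|11⟩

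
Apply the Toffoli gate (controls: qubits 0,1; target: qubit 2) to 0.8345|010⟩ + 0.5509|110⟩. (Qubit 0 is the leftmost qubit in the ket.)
0.8345|010⟩ + 0.5509|111⟩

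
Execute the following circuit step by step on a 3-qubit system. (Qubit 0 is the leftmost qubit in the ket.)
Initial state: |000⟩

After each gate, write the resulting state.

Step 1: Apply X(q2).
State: |001⟩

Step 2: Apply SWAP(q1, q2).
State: |010⟩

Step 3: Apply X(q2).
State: |011⟩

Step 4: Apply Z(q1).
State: -|011⟩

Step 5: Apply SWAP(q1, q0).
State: -|101⟩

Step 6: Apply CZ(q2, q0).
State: |101⟩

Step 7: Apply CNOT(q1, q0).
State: |101⟩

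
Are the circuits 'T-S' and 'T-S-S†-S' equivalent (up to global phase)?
Yes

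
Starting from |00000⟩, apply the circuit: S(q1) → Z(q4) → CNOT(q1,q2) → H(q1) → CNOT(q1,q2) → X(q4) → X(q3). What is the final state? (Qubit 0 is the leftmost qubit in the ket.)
1/√2|00011⟩ + 1/√2|01111⟩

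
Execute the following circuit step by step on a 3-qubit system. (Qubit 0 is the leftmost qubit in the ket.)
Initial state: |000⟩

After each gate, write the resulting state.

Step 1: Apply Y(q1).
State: i|010⟩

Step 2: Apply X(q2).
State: i|011⟩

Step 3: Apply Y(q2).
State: |010⟩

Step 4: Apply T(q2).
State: |010⟩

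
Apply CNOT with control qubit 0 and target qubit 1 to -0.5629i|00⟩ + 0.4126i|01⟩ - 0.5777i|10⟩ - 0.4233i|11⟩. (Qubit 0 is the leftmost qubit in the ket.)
-0.5629i|00⟩ + 0.4126i|01⟩ - 0.4233i|10⟩ - 0.5777i|11⟩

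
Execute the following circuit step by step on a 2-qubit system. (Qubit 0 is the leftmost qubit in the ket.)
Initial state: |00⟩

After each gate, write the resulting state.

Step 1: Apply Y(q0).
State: i|10⟩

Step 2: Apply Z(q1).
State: i|10⟩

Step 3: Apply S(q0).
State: -|10⟩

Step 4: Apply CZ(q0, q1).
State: -|10⟩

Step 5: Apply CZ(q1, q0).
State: -|10⟩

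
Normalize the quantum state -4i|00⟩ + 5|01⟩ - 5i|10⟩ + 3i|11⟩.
-0.4619i|00⟩ + 1/√3|01⟩ - (1/√3)i|10⟩ + 0.3464i|11⟩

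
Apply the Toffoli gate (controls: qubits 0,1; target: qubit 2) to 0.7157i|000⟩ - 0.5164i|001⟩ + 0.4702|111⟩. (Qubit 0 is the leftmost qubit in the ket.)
0.7157i|000⟩ - 0.5164i|001⟩ + 0.4702|110⟩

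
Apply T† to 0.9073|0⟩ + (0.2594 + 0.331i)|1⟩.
0.9073|0⟩ + (0.4175 + 0.05063i)|1⟩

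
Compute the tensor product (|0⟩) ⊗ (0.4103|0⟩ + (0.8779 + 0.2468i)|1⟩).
0.4103|00⟩ + (0.8779 + 0.2468i)|01⟩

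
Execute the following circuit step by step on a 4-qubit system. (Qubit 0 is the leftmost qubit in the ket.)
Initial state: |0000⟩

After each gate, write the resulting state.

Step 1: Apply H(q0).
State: 1/√2|0000⟩ + 1/√2|1000⟩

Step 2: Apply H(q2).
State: 1/2|0000⟩ + 1/2|0010⟩ + 1/2|1000⟩ + 1/2|1010⟩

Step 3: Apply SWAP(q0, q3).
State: 1/2|0000⟩ + 1/2|0001⟩ + 1/2|0010⟩ + 1/2|0011⟩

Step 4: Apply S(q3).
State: 1/2|0000⟩ + (1/2)i|0001⟩ + 1/2|0010⟩ + (1/2)i|0011⟩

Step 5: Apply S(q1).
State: 1/2|0000⟩ + (1/2)i|0001⟩ + 1/2|0010⟩ + (1/2)i|0011⟩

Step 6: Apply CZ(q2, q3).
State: 1/2|0000⟩ + (1/2)i|0001⟩ + 1/2|0010⟩ - (1/2)i|0011⟩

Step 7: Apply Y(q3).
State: 1/2|0000⟩ + (1/2)i|0001⟩ - 1/2|0010⟩ + (1/2)i|0011⟩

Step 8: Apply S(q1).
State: 1/2|0000⟩ + (1/2)i|0001⟩ - 1/2|0010⟩ + (1/2)i|0011⟩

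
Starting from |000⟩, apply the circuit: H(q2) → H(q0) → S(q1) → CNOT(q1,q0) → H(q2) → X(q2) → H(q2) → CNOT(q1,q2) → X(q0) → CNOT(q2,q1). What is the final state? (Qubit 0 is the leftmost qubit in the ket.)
1/2|000⟩ - 1/2|011⟩ + 1/2|100⟩ - 1/2|111⟩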